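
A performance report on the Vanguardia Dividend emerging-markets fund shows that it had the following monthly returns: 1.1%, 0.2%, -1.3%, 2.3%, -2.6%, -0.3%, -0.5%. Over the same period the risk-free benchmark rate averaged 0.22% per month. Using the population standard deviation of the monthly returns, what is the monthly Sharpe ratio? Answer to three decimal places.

r̄ = (1.1 + 0.2 − 1.3 + 2.3 − 2.6 − 0.3 − 0.5) / 7 = -1.10 / 7 = -0.1571%
Population σ = √[Σ(r − r̄)² / 7] = √[15.1571 / 7] = √2.1653 = 1.4715%
Sharpe = (r̄ − rf) / σ = (-0.1571 − 0.22) / 1.4715 = -0.3771 / 1.4715 = -0.2563

-0.256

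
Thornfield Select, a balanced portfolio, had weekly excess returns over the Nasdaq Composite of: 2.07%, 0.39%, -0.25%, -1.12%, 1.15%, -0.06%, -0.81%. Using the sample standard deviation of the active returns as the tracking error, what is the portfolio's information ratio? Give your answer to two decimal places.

0.18

r̄ = (2.07 + 0.39 − 0.25 − 1.12 + 1.15 − 0.06 − 0.81) / 7 = 0.1957%
Σ(r − r̄)² = (2.07 − 0.1957)² + (0.39 − 0.1957)² + … = 7.4680
σ = √[7.4680 / 6] = 1.1156%
IR = r̄ / tracking error = 0.1957 / 1.1156 = 0.1754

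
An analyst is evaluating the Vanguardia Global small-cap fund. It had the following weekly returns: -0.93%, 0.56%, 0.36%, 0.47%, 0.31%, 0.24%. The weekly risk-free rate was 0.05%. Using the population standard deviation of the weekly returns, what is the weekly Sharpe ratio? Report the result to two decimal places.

r̄ = (-0.93 + 0.56 + 0.36 + 0.47 + 0.31 + 0.24) / 6 = 0.1683%
Population σ = √[Σ(r − r̄)² / 6] = √[1.5127 / 6] = √0.2521 = 0.5021%
Sharpe = (r̄ − rf) / σ = (0.1683 − 0.05) / 0.5021 = 0.1183 / 0.5021 = 0.2356

0.24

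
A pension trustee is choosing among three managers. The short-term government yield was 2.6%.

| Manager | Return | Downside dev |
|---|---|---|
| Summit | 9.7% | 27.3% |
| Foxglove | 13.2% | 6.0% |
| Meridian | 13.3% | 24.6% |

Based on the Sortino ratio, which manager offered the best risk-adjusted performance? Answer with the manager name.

Foxglove

Summit: Sortino ratio = (9.7% − 2.6%) / 27.3% = 0.260
Foxglove: Sortino ratio = (13.2% − 2.6%) / 6.0% = 1.767
Meridian: Sortino ratio = (13.3% − 2.6%) / 24.6% = 0.435
Highest: Foxglove (1.767).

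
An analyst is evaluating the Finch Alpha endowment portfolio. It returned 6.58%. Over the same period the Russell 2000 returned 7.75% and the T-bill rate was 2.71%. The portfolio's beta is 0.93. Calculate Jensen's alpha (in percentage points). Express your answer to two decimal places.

CAPM expected return = Rf + β(Rm − Rf) = 2.71% + 0.93 × (7.75% − 2.71%) = 2.71 + 0.93 × 5.04 = 7.3972%
Jensen's α = Rp − E[R] = 6.58% − 7.3972% = -0.8172

-0.82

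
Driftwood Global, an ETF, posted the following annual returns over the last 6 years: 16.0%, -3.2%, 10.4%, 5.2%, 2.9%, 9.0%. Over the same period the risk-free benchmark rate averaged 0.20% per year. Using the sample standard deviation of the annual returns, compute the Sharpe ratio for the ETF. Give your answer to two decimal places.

r̄ = (16 − 3.2 + 10.4 + 5.2 + 2.9 + 9) / 6 = 6.7167%
Σ(r − r̄)² = 220.1683; sample σ = √(220.1683/5) = 6.6358%
Sharpe = (r̄ − rf) / σ = (6.7167 − 0.2) / 6.6358 = 6.5167 / 6.6358 = 0.9821

0.98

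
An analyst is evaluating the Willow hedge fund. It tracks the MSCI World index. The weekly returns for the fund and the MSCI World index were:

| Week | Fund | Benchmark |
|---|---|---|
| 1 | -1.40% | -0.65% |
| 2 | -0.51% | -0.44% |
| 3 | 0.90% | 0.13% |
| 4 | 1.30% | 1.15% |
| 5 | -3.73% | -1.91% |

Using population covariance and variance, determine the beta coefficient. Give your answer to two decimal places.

r̄p = -0.6880%,  r̄m = -0.3440%
Cov = Σ(rp − r̄p)(rm − r̄m) / 5 = 1.7375
Var(rm) = Σ(rm − r̄m)² / 5 = 1.0024
β = Cov / Var = 1.7375 / 1.0024 = 1.7333

1.73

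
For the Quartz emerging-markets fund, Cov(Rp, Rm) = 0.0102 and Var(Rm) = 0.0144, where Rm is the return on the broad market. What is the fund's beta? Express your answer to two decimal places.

β = Cov(Rp, Rm) / Var(Rm) = 0.0102 / 0.0144 = 0.7083

0.71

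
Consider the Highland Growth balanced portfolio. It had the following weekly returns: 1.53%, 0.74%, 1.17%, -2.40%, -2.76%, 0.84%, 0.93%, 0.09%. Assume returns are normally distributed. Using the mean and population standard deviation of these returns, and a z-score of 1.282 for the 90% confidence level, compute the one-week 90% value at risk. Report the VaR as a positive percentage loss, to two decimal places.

r̄ = (1.53 + 0.74 + 1.17 − 2.4 − 2.76 + 0.84 + 0.93 + 0.09) / 8 = 0.140 / 8 = 0.0175%
Σ(r − r̄)² = 19.2112; population σ = √(19.2112/8) = 1.5496%
VaR = −(r̄ − z·σ) = −(0.0175 − 1.282 × 1.5496) = −(-1.9691) = 1.9691%

1.97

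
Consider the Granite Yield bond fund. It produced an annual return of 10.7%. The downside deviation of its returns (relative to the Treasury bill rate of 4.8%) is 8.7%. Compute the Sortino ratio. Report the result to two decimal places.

Sortino = (Rp − Rf) / σd = (10.7% − 4.8%) / 8.7% = 5.90% / 8.7% = 0.6782

0.68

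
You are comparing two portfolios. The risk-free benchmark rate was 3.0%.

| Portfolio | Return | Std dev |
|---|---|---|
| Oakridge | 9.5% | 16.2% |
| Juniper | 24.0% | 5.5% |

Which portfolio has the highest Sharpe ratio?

Juniper

Oakridge: Sharpe ratio = (9.5% − 3.0%) / 16.2% = 0.401
Juniper: Sharpe ratio = (24.0% − 3.0%) / 5.5% = 3.818
Highest: Juniper (3.818).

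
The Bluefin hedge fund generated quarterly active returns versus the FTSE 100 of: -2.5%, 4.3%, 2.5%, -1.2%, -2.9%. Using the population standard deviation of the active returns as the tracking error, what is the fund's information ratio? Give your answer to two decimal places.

0.01

r̄ = (-2.5 + 4.3 + 2.5 − 1.2 − 2.9) / 5 = 0.20 / 5 = 0.0400%
Population std dev = √[40.8320 / 5] = 2.8577%
IR = r̄ / tracking error = 0.0400 / 2.8577 = 0.0140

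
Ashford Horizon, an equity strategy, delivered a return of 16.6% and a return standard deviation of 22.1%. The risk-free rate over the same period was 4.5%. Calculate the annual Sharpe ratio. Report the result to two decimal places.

Sharpe = (Rp − Rf) / σp = (16.6% − 4.5%) / 22.1% = 12.10% / 22.1% = 0.5475

0.55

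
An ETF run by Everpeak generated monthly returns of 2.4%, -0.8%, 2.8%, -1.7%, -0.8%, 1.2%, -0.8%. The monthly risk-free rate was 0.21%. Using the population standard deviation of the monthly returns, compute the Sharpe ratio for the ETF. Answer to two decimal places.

r̄ = (2.4 − 0.8 + 2.8 − 1.7 − 0.8 + 1.2 − 0.8) / 7 = 0.3286%
Σ(r − r̄)² = (2.4 − 0.3286)² + (-0.8 − 0.3286)² + (2.8 − 0.3286)² + … = 19.0943
σ = √[19.0943 / 7] = 1.6516%
Sharpe = (r̄ − rf) / σ = (0.3286 − 0.21) / 1.6516 = 0.1186 / 1.6516 = 0.0718

0.07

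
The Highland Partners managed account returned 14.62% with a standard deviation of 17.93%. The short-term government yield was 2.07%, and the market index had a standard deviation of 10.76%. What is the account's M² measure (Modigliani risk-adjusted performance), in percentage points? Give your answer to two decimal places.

9.60

Sharpe = (Rp − Rf) / σp = (14.62% − 2.07%) / 17.93% = 0.6999
M² = Rf + Sharpe × σm = 2.07% + 0.6999 × 10.76% = 9.6009%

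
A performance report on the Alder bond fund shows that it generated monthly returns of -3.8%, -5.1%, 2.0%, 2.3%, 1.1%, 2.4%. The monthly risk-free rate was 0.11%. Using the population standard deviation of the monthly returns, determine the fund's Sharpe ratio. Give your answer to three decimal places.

-0.096

r̄ = (-3.8 − 5.1 + 2 + 2.3 + 1.1 + 2.4) / 6 = -0.1833%
Population std dev = √[56.5083 / 6] = 3.0689%
Sharpe = (r̄ − rf) / σ = (-0.1833 − 0.11) / 3.0689 = -0.2933 / 3.0689 = -0.0956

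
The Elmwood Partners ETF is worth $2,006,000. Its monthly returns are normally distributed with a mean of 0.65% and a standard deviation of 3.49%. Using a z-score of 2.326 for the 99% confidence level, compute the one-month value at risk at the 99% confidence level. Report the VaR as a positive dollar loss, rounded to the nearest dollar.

Return at the 99% tail: μ − z·σ = 0.65% − 2.326 × 3.49% = 0.65 − 8.11774 = -7.46774%
VaR = −(-7.46774%) × $2,006,000 = 7.46774% × $2,006,000 = $149,803

$149,803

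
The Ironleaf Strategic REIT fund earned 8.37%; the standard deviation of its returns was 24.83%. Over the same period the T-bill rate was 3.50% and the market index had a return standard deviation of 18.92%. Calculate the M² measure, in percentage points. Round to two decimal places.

7.21

Sharpe = (Rp − Rf) / σp = (8.37% − 3.50%) / 24.83% = 0.1961
M² = Rf + Sharpe × σm = 3.50% + 0.1961 × 18.92% = 7.2102%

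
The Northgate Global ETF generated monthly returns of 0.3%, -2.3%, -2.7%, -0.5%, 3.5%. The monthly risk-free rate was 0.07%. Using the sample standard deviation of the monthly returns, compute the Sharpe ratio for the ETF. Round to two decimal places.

Mean return r̄ = -1.70 / 5 = -0.3400%
Σ(r − r̄)² = (0.3 − (-0.3400))² + (-2.3 − (-0.3400))² + (-2.7 − (-0.3400))² + … = 24.5920
sample σ = √(24.5920 / 4) = √6.1480 = 2.4795%
Sharpe = (r̄ − rf) / σ = (-0.3400 − 0.07) / 2.4795 = -0.4100 / 2.4795 = -0.1654

-0.17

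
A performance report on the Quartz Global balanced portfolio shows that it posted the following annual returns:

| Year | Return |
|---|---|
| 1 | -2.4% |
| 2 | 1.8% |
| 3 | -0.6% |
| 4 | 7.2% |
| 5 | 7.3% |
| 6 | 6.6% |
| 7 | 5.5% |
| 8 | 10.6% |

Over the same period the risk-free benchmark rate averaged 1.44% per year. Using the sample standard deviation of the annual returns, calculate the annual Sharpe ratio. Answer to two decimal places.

Mean return r̄ = 36.00 / 8 = 4.5000%
Σ(r − r̄)² = (-2.4 − 4.5000)² + (1.8 − 4.5000)² + … = 138.6600
σ = √[138.6600 / 7] = 4.4507%
Sharpe = (r̄ − rf) / σ = (4.5000 − 1.44) / 4.4507 = 3.0600 / 4.4507 = 0.6875

0.69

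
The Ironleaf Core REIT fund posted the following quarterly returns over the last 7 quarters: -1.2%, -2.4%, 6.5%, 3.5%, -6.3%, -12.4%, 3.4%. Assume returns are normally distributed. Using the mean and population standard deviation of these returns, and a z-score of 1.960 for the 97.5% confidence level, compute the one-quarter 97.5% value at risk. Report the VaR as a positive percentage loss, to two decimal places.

μ = (-1.2 − 2.4 + 6.5 + 3.5 − 6.3 − 12.4 + 3.4) / 7 = -1.2714%
Population σ = √[Σ(r − μ)² / 7] = √[255.3943 / 7] = √36.4849 = 6.0403%
VaR = −(μ − z·σ) = −(-1.2714 − 1.960 × 6.0403) = −(-13.1104) = 13.1104%

13.11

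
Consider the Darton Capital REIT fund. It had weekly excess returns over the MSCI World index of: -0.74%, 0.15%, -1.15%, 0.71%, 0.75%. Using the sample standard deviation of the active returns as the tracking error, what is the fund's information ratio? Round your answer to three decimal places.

Mean return r̄ = -0.280 / 5 = -0.0560%
Sample std dev = √[2.9435 / 4] = 0.8578%
IR = r̄ / tracking error = -0.0560 / 0.8578 = -0.0653

-0.065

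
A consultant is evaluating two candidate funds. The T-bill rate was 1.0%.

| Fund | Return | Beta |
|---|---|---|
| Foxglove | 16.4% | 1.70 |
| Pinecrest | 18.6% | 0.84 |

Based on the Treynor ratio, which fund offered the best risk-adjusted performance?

Foxglove: Treynor = (16.4% − 1.0%) / 1.70 = 9.059
Pinecrest: Treynor = (18.6% − 1.0%) / 0.84 = 20.952
Highest: Pinecrest (20.952).

Pinecrest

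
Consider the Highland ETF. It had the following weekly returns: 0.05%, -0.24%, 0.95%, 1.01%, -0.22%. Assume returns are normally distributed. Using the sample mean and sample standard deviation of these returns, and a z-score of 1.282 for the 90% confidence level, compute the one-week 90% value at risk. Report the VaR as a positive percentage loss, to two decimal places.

Mean return r̄ = 1.550 / 5 = 0.3100%
Sample σ = √[Σ(r − r̄)² / 4] = √[1.5506 / 4] = √0.3877 = 0.6227%
VaR = −(r̄ − z·σ) = −(0.3100 − 1.282 × 0.6227) = −(-0.4883) = 0.4883%

0.49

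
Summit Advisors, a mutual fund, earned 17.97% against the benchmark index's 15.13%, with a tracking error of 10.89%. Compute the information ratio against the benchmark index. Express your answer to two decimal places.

0.26

IR = (Rp − Rb) / TE = (17.97% − 15.13%) / 10.89% = 2.84% / 10.89% = 0.2608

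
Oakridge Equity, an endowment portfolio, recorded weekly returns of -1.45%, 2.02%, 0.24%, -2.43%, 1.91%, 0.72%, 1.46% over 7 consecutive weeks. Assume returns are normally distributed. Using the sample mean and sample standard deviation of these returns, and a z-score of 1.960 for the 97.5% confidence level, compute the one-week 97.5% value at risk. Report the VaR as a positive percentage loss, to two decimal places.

Mean return r̄ = 2.470 / 7 = 0.3529%
Σ(r − r̄)² = (-1.45 − 0.3529)² + (2.02 − 0.3529)² + … = 17.5719
sample σ = √(17.5719 / 6) = √2.9287 = 1.7113%
VaR = −(r̄ − z·σ) = −(0.3529 − 1.960 × 1.7113) = −(-3.0012) = 3.0012%

3.00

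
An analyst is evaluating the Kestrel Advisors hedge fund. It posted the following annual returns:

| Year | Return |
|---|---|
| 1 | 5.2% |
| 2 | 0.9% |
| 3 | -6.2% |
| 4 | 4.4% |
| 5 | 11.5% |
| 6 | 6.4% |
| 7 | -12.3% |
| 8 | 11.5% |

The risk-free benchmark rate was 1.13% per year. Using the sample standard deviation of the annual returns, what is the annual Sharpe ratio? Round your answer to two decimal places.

0.19

r̄ = (5.2 + 0.9 − 6.2 + 4.4 + 11.5 + 6.4 − 12.3 + 11.5) / 8 = 2.6750%
Sample std dev = √[485.1550 / 7] = 8.3251%
Sharpe = (r̄ − rf) / σ = (2.6750 − 1.13) / 8.3251 = 1.5450 / 8.3251 = 0.1856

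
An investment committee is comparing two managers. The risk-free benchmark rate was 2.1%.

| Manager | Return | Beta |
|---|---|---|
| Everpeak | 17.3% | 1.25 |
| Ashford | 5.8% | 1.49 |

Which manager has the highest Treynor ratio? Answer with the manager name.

Everpeak

Everpeak: Treynor = (17.3% − 2.1%) / 1.25 = 12.160
Ashford: Treynor = (5.8% − 2.1%) / 1.49 = 2.483
Highest: Everpeak (12.160).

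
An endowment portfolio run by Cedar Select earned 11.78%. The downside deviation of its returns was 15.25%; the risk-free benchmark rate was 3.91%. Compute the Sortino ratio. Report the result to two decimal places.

Sortino = (Rp − Rf) / σd = (11.78% − 3.91%) / 15.25% = 7.87% / 15.25% = 0.5161

0.52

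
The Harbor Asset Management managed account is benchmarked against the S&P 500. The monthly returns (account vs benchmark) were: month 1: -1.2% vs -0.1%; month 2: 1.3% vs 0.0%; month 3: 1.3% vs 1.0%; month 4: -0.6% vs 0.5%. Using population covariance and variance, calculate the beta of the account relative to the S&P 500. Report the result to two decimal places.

1.09

r̄p = 0.2000%,  r̄m = 0.3500%
Cov = Σ(rp − r̄p)(rm − r̄m) / 4 = 0.2100
Var(rm) = Σ(rm − r̄m)² / 4 = 0.1925
β = Cov / Var = 0.2100 / 0.1925 = 1.0909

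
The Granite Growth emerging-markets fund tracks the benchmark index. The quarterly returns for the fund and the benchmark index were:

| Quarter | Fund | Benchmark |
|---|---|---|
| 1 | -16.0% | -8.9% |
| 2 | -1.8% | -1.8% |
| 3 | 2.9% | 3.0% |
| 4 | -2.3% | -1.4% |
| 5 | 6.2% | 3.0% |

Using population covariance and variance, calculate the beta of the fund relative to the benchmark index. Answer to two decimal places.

r̄p = -2.2000%,  r̄m = -1.2200%
Cov = Σ(rp − r̄p)(rm − r̄m) / 5 = 32.5480
Var(rm) = Σ(rm − r̄m)² / 5 = 18.9936
β = Cov / Var = 32.5480 / 18.9936 = 1.7136

1.71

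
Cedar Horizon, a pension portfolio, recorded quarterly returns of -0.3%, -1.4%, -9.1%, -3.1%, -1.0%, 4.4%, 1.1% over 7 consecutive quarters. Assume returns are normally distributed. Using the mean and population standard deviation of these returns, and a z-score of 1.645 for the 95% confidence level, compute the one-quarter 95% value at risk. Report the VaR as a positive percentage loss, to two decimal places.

7.67

Mean return μ = -9.40 / 7 = -1.3429%
Σ(r − μ)² = (-0.3 − (-1.3429))² + (-1.4 − (-1.3429))² + … = 103.4171
population σ = √(103.4171 / 7) = √14.7739 = 3.8437%
VaR = −(μ − z·σ) = −(-1.3429 − 1.645 × 3.8437) = −(-7.6658) = 7.6658%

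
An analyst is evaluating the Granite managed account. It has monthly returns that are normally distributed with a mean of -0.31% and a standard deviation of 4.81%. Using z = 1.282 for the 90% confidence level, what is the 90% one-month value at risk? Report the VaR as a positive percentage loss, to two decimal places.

VaR (as % loss) = −(μ − z·σ) = −(-0.31% − 1.282 × 4.81%) = −(-6.47642%) = 6.47642%

6.48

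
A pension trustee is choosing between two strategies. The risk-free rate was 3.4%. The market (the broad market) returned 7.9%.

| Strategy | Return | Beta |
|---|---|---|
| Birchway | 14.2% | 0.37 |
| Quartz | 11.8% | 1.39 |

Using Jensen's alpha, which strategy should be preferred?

Birchway: α = 14.2% − [3.4% + 0.37 × (7.9% − 3.4%)] = 9.135
Quartz: α = 11.8% − [3.4% + 1.39 × (7.9% − 3.4%)] = 2.145
Highest: Birchway (9.135).

Birchway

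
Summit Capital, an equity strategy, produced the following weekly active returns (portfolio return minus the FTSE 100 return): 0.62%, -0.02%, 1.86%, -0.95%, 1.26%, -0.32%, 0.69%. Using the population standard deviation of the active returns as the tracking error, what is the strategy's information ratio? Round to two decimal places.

r̄ = (0.62 − 0.02 + 1.86 − 0.95 + 1.26 − 0.32 + 0.69) / 7 = 3.140 / 7 = 0.4486%
Population std dev = √[5.5045 / 7] = 0.8868%
IR = r̄ / tracking error = 0.4486 / 0.8868 = 0.5059

0.51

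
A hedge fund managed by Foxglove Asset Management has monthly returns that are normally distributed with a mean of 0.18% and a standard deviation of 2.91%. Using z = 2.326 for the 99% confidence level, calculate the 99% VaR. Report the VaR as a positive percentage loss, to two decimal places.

6.59

VaR (as % loss) = −(μ − z·σ) = −(0.18% − 2.326 × 2.91%) = −(-6.58866%) = 6.58866%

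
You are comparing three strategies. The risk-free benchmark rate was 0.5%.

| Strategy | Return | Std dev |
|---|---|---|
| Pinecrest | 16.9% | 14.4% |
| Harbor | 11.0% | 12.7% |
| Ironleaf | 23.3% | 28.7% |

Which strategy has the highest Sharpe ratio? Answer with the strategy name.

Pinecrest: Sharpe ratio = (16.9% − 0.5%) / 14.4% = 1.139
Harbor: Sharpe ratio = (11.0% − 0.5%) / 12.7% = 0.827
Ironleaf: Sharpe ratio = (23.3% − 0.5%) / 28.7% = 0.794
Highest: Pinecrest (1.139).

Pinecrest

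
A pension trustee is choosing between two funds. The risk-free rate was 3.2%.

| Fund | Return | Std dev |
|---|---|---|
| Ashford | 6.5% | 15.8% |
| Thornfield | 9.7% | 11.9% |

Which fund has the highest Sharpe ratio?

Thornfield

Ashford: Sharpe ratio = (6.5% − 3.2%) / 15.8% = 0.209
Thornfield: Sharpe ratio = (9.7% − 3.2%) / 11.9% = 0.546
Highest: Thornfield (0.546).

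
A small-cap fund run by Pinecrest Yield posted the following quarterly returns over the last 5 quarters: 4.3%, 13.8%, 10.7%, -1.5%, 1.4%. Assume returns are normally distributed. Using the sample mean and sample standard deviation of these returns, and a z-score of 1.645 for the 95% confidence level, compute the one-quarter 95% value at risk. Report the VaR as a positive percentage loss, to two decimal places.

r̄ = (4.3 + 13.8 + 10.7 − 1.5 + 1.4) / 5 = 28.70 / 5 = 5.7400%
Sample σ = √[Σ(r − r̄)² / 4] = √[162.8920 / 4] = √40.7230 = 6.3815%
VaR = −(r̄ − z·σ) = −(5.7400 − 1.645 × 6.3815) = −(-4.7576) = 4.7576%

4.76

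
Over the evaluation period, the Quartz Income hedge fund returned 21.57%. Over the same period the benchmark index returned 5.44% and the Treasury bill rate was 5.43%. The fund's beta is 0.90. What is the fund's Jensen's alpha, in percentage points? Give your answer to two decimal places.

CAPM expected return = Rf + β(Rm − Rf) = 5.43% + 0.90 × (5.44% − 5.43%) = 5.43 + 0.90 × 0.01 = 5.4390%
Jensen's α = Rp − E[R] = 21.57% − 5.4390% = 16.1310

16.13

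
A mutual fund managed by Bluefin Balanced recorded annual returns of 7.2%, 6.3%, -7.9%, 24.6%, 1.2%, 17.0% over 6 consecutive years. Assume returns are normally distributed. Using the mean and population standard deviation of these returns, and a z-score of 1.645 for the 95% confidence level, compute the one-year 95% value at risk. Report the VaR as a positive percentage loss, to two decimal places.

r̄ = (7.2 + 6.3 − 7.9 + 24.6 + 1.2 + 17) / 6 = 48.40 / 6 = 8.0667%
Population σ = √[Σ(r − r̄)² / 6] = √[659.1133 / 6] = √109.8522 = 10.4810%
VaR = −(r̄ − z·σ) = −(8.0667 − 1.645 × 10.4810) = −(-9.1745) = 9.1745%

9.17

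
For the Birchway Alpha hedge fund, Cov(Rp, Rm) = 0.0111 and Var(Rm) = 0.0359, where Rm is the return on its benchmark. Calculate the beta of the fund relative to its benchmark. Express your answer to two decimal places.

0.31

β = Cov(Rp, Rm) / Var(Rm) = 0.0111 / 0.0359 = 0.3092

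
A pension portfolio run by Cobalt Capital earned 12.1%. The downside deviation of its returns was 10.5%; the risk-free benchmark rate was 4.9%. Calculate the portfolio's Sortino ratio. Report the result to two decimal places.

0.69

Sortino = (Rp − Rf) / σd = (12.1% − 4.9%) / 10.5% = 7.20% / 10.5% = 0.6857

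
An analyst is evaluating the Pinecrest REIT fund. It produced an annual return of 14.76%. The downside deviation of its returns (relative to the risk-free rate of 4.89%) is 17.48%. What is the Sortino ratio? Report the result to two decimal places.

0.56

Sortino = (Rp − Rf) / σd = (14.76% − 4.89%) / 17.48% = 9.87% / 17.48% = 0.5646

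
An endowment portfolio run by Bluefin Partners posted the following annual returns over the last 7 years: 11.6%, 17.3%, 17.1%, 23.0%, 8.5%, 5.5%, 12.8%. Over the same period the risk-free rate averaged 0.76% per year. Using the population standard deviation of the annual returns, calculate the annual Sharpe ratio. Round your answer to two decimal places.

2.36

Mean return r̄ = 95.80 / 7 = 13.6857%
Σ(r − r̄)² = (11.6 − 13.6857)² + (17.3 − 13.6857)² + … = 210.5086
population σ = √(210.5086 / 7) = √30.0727 = 5.4839%
Sharpe = (r̄ − rf) / σ = (13.6857 − 0.76) / 5.4839 = 12.9257 / 5.4839 = 2.3570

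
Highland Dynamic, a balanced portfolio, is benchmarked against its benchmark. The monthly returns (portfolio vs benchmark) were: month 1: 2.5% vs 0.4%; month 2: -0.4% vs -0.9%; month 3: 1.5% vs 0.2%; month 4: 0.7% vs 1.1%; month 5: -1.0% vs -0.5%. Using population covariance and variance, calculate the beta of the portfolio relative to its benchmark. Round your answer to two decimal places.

r̄p = 0.6600%,  r̄m = 0.0600%
Cov = Σ(rp − r̄p)(rm − r̄m) / 5 = 0.5464
Var(rm) = Σ(rm − r̄m)² / 5 = 0.4904
β = Cov / Var = 0.5464 / 0.4904 = 1.1142

1.11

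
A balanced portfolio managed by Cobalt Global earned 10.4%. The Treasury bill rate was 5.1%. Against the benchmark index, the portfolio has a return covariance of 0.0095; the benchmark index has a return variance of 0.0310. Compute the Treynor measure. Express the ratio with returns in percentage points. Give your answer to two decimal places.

β = Cov / Var = 0.0095 / 0.0310 = 0.3065
Treynor = (Rp − Rf) / β = (10.4% − 5.1%) / 0.3065 = 5.30 / 0.3065 = 17.2920

17.29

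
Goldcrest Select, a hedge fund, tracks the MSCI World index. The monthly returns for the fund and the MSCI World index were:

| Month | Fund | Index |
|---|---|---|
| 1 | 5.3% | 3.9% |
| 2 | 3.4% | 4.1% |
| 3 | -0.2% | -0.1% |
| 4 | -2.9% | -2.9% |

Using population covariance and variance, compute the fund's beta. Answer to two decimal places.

1.05

r̄p = 1.4000%,  r̄m = 1.2500%
Cov = Σ(rp − r̄p)(rm − r̄m) / 4 = 9.0100
Var(rm) = Σ(rm − r̄m)² / 4 = 8.5475
β = Cov / Var = 9.0100 / 8.5475 = 1.0541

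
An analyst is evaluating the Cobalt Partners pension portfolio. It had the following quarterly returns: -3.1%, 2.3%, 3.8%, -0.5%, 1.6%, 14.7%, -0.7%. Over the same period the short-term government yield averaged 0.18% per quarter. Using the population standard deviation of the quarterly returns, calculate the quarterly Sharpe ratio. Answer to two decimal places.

μ = (-3.1 + 2.3 + 3.8 − 0.5 + 1.6 + 14.7 − 0.7) / 7 = 18.10 / 7 = 2.5857%
Σ(r − μ)² = (-3.1 − 2.5857)² + (2.3 − 2.5857)² + … = 201.9286
population σ = √(201.9286 / 7) = √28.8469 = 5.3709%
Sharpe = (μ − rf) / σ = (2.5857 − 0.18) / 5.3709 = 2.4057 / 5.3709 = 0.4479

0.45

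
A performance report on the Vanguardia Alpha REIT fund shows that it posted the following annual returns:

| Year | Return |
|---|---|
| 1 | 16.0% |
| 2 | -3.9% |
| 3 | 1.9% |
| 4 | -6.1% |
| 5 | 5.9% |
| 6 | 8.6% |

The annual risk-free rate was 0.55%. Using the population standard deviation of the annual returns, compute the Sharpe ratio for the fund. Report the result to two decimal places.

0.42

Mean return μ = 22.40 / 6 = 3.7333%
Population std dev = √[337.1733 / 6] = 7.4964%
Sharpe = (μ − rf) / σ = (3.7333 − 0.55) / 7.4964 = 3.1833 / 7.4964 = 0.4246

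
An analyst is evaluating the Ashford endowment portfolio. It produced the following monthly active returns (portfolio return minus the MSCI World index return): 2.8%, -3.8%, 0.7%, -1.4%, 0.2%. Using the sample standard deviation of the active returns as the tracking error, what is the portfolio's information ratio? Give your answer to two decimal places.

-0.12

r̄ = (2.8 − 3.8 + 0.7 − 1.4 + 0.2) / 5 = -0.3000%
Sample std dev = √[24.3200 / 4] = 2.4658%
IR = r̄ / tracking error = -0.3000 / 2.4658 = -0.1217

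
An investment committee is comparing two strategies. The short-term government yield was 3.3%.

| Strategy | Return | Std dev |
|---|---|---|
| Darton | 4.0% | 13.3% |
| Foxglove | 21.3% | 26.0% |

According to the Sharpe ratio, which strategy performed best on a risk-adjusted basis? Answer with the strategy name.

Foxglove

Darton: Sharpe ratio = (4.0% − 3.3%) / 13.3% = 0.053
Foxglove: Sharpe ratio = (21.3% − 3.3%) / 26.0% = 0.692
Highest: Foxglove (0.692).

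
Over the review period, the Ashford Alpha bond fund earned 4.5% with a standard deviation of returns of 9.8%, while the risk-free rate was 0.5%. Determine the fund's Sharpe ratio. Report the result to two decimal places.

Sharpe = (Rp − Rf) / σp = (4.5% − 0.5%) / 9.8% = 4.00% / 9.8% = 0.4082

0.41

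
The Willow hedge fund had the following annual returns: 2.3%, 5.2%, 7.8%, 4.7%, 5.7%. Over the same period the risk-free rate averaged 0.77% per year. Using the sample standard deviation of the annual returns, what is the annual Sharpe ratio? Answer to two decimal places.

2.21

μ = (2.3 + 5.2 + 7.8 + 4.7 + 5.7) / 5 = 5.1400%
Σ(r − μ)² = 15.6520; sample σ = √(15.6520/4) = 1.9781%
Sharpe = (μ − rf) / σ = (5.1400 − 0.77) / 1.9781 = 4.3700 / 1.9781 = 2.2092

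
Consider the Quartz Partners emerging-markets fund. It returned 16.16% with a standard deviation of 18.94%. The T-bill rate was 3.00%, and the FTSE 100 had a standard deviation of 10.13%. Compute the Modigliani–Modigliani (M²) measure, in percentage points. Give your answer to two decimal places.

10.04

Sharpe = (Rp − Rf) / σp = (16.16% − 3.00%) / 18.94% = 0.6948
M² = Rf + Sharpe × σm = 3.00% + 0.6948 × 10.13% = 10.0383%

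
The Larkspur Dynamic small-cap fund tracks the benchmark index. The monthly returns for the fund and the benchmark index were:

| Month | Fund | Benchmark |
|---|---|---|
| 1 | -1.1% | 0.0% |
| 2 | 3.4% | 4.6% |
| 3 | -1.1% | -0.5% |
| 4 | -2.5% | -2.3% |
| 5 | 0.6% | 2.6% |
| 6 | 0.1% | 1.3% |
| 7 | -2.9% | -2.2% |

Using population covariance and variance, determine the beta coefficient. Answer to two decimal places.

r̄p = -0.5000%,  r̄m = 0.5000%
Cov = Σ(rp − r̄p)(rm − r̄m) / 7 = 4.5371
Var(rm) = Σ(rm − r̄m)² / 7 = 5.4629
β = Cov / Var = 4.5371 / 5.4629 = 0.8305

0.83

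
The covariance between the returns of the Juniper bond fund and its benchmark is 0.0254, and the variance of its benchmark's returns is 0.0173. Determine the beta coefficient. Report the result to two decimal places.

β = Cov(Rp, Rm) / Var(Rm) = 0.0254 / 0.0173 = 1.4682

1.47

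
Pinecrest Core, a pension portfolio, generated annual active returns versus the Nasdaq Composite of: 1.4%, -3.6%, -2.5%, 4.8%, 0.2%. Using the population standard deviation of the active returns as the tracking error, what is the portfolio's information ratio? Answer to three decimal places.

r̄ = (1.4 − 3.6 − 2.5 + 4.8 + 0.2) / 5 = 0.0600%
Σ(r − r̄)² = (1.4 − 0.0600)² + (-3.6 − 0.0600)² + (-2.5 − 0.0600)² + … = 44.2320
σ = √[44.2320 / 5] = 2.9743%
IR = r̄ / tracking error = 0.0600 / 2.9743 = 0.0202

0.020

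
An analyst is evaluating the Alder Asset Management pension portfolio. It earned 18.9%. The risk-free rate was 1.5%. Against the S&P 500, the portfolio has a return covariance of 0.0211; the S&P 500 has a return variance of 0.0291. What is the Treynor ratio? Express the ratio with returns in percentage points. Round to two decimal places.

24.00

β = Cov / Var = 0.0211 / 0.0291 = 0.7251
Treynor = (Rp − Rf) / β = (18.9% − 1.5%) / 0.7251 = 17.40 / 0.7251 = 23.9967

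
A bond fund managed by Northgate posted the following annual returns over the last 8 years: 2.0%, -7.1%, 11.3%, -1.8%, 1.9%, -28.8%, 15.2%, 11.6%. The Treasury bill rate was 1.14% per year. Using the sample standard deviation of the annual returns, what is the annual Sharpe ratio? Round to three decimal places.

-0.043

Mean return r̄ = 4.30 / 8 = 0.5375%
Sample σ = √[Σ(r − r̄)² / 7] = √[1381.6788 / 7] = √197.3827 = 14.0493%
Sharpe = (r̄ − rf) / σ = (0.5375 − 1.14) / 14.0493 = -0.6025 / 14.0493 = -0.0429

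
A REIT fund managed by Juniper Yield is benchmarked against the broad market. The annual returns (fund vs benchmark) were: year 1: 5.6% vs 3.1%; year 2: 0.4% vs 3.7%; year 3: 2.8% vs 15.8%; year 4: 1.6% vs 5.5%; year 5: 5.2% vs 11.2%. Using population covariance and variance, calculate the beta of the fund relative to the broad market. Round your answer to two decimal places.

r̄p = 3.1200%,  r̄m = 7.8600%
Cov = Σ(rp − r̄p)(rm − r̄m) / 5 = 1.5008
Var(rm) = Σ(rm − r̄m)² / 5 = 23.9464
β = Cov / Var = 1.5008 / 23.9464 = 0.0627

0.06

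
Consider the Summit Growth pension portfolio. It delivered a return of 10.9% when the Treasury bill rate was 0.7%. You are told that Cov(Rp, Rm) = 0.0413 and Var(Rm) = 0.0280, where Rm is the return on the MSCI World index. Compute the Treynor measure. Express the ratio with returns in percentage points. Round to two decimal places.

β = Cov / Var = 0.0413 / 0.0280 = 1.4750
Treynor = (Rp − Rf) / β = (10.9% − 0.7%) / 1.4750 = 10.20 / 1.4750 = 6.9153

6.92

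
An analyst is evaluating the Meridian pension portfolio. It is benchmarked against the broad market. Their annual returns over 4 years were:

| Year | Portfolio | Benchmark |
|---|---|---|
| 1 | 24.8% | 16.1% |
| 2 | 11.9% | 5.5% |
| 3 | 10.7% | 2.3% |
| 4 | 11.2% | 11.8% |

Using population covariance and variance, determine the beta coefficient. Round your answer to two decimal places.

0.85

r̄p = 14.6500%,  r̄m = 8.9250%
Cov = Σ(rp − r̄p)(rm − r̄m) / 4 = 24.6238
Var(rm) = Σ(rm − r̄m)² / 4 = 28.8419
β = Cov / Var = 24.6238 / 28.8419 = 0.8538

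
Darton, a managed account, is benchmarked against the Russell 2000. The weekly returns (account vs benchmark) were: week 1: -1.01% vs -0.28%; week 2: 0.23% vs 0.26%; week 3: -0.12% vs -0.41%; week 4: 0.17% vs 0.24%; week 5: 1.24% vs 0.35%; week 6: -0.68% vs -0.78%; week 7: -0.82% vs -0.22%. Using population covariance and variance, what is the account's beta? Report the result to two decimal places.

1.39

r̄p = -0.1414%,  r̄m = -0.1200%
Cov = Σ(rp − r̄p)(rm − r̄m) / 7 = 0.2084
Var(rm) = Σ(rm − r̄m)² / 7 = 0.1500
β = Cov / Var = 0.2084 / 0.1500 = 1.3893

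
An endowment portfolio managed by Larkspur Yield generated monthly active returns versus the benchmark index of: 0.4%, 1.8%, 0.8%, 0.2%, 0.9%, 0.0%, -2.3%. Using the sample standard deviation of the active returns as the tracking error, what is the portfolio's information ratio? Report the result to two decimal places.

0.20

Mean return r̄ = 1.80 / 7 = 0.2571%
Sample std dev = √[9.7171 / 6] = 1.2726%
IR = r̄ / tracking error = 0.2571 / 1.2726 = 0.2020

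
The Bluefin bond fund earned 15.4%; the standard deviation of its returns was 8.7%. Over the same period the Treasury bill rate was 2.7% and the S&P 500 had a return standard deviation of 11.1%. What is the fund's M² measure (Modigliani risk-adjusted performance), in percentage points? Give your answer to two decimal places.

18.90

Sharpe = (Rp − Rf) / σp = (15.4% − 2.7%) / 8.7% = 1.4598
M² = Rf + Sharpe × σm = 2.7% + 1.4598 × 11.1% = 18.9038%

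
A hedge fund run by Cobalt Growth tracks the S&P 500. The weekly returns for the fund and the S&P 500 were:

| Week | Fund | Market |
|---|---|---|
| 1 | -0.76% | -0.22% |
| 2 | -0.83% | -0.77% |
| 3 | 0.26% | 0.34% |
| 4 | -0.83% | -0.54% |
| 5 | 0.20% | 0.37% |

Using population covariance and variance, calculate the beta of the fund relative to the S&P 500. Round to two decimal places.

1.04

r̄p = -0.3920%,  r̄m = -0.1640%
Cov = Σ(rp − r̄p)(rm − r̄m) / 5 = 0.2191
Var(rm) = Σ(rm − r̄m)² / 5 = 0.2102
β = Cov / Var = 0.2191 / 0.2102 = 1.0423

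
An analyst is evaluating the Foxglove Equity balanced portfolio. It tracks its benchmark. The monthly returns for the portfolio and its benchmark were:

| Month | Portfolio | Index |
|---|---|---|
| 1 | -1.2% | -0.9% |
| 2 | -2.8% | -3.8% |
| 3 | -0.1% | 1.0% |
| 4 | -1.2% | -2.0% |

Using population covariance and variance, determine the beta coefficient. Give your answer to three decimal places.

r̄p = -1.3250%,  r̄m = -1.4250%
Cov = Σ(rp − r̄p)(rm − r̄m) / 4 = 1.6169
Var(rm) = Σ(rm − r̄m)² / 4 = 3.0319
β = Cov / Var = 1.6169 / 3.0319 = 0.5333

0.533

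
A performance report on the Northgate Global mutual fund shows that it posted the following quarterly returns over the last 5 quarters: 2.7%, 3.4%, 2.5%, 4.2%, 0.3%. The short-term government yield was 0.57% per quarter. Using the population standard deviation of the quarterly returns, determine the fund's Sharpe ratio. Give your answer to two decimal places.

μ = (2.7 + 3.4 + 2.5 + 4.2 + 0.3) / 5 = 2.6200%
Population σ = √[Σ(r − μ)² / 5] = √[8.5080 / 5] = √1.7016 = 1.3045%
Sharpe = (μ − rf) / σ = (2.6200 − 0.57) / 1.3045 = 2.0500 / 1.3045 = 1.5715

1.57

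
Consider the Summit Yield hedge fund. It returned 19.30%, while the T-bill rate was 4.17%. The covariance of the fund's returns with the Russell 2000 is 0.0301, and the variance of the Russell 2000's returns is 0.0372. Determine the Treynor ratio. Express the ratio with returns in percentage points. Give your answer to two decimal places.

β = Cov / Var = 0.0301 / 0.0372 = 0.8091
Treynor = (Rp − Rf) / β = (19.30% − 4.17%) / 0.8091 = 15.13 / 0.8091 = 18.6998

18.70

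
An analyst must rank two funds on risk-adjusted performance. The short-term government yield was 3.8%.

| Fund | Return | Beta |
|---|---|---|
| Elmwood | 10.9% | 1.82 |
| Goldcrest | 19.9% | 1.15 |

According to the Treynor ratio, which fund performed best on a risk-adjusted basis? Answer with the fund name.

Elmwood: Treynor = (10.9% − 3.8%) / 1.82 = 3.901
Goldcrest: Treynor = (19.9% − 3.8%) / 1.15 = 14.000
Highest: Goldcrest (14.000).

Goldcrest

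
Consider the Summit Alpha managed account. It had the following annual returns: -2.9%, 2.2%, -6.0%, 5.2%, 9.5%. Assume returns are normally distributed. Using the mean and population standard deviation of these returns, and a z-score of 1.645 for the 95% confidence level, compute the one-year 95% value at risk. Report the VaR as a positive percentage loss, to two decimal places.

Mean return r̄ = 8.00 / 5 = 1.6000%
Σ(r − r̄)² = 153.7400; population σ = √(153.7400/5) = 5.5451%
VaR = −(r̄ − z·σ) = −(1.6000 − 1.645 × 5.5451) = −(-7.5217) = 7.5217%

7.52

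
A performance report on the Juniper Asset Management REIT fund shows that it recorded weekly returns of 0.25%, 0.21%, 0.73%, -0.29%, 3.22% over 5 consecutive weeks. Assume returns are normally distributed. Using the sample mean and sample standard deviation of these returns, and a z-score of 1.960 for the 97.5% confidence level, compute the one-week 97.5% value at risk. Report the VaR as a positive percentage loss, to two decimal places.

Mean return μ = 4.120 / 5 = 0.8240%
Σ(r − μ)² = (0.25 − 0.8240)² + (0.21 − 0.8240)² + (0.73 − 0.8240)² + … = 7.6971
sample σ = √(7.6971 / 4) = √1.9243 = 1.3872%
VaR = −(μ − z·σ) = −(0.8240 − 1.960 × 1.3872) = −(-1.8949) = 1.8949%

1.89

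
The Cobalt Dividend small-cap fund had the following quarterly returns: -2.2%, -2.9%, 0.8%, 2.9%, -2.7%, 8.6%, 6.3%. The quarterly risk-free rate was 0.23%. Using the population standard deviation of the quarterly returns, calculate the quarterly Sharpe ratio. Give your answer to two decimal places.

Mean return μ = 10.80 / 7 = 1.5429%
Population σ = √[Σ(r − μ)² / 7] = √[126.5771 / 7] = √18.0824 = 4.2523%
Sharpe = (μ − rf) / σ = (1.5429 − 0.23) / 4.2523 = 1.3129 / 4.2523 = 0.3088

0.31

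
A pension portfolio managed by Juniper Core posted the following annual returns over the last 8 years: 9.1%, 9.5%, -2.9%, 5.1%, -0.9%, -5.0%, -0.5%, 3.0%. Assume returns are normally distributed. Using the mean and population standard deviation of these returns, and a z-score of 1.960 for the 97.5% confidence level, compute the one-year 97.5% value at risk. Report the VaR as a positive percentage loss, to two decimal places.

r̄ = (9.1 + 9.5 − 2.9 + 5.1 − 0.9 − 5 − 0.5 + 3) / 8 = 2.1750%
Population σ = √[Σ(r − r̄)² / 8] = √[204.6950 / 8] = √25.5869 = 5.0583%
VaR = −(r̄ − z·σ) = −(2.1750 − 1.960 × 5.0583) = −(-7.7393) = 7.7393%

7.74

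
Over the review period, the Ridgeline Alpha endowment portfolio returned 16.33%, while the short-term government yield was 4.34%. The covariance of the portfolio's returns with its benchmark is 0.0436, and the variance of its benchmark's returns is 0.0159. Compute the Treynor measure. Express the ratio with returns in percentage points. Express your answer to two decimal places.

β = Cov / Var = 0.0436 / 0.0159 = 2.7421
Treynor = (Rp − Rf) / β = (16.33% − 4.34%) / 2.7421 = 11.99 / 2.7421 = 4.3726

4.37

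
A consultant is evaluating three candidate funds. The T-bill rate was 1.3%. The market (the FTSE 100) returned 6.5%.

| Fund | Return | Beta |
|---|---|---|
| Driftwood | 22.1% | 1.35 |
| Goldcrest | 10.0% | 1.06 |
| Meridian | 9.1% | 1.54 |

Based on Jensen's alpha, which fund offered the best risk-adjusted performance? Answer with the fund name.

Driftwood

Driftwood: α = 22.1% − [1.3% + 1.35 × (6.5% − 1.3%)] = 13.780
Goldcrest: α = 10.0% − [1.3% + 1.06 × (6.5% − 1.3%)] = 3.188
Meridian: α = 9.1% − [1.3% + 1.54 × (6.5% − 1.3%)] = -0.208
Highest: Driftwood (13.780).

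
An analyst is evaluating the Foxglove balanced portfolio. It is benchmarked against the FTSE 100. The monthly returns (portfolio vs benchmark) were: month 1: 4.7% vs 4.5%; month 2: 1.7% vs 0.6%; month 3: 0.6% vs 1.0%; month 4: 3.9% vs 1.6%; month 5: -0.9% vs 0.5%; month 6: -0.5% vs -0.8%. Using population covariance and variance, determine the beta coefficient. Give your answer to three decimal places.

1.082

r̄p = 1.5833%,  r̄m = 1.2333%
Cov = Σ(rp − r̄p)(rm − r̄m) / 6 = 2.8739
Var(rm) = Σ(rm − r̄m)² / 6 = 2.6556
β = Cov / Var = 2.8739 / 2.6556 = 1.0822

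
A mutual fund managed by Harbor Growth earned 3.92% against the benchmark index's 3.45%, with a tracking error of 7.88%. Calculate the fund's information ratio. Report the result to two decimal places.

IR = (Rp − Rb) / TE = (3.92% − 3.45%) / 7.88% = 0.47% / 7.88% = 0.0596

0.06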